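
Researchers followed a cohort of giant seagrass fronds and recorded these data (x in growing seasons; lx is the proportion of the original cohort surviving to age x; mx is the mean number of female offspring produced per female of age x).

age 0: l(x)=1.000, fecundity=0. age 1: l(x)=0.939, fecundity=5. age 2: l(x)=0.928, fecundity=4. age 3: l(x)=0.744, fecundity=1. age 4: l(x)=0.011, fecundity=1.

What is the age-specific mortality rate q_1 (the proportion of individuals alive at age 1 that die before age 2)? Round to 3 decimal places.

0.012

q_1 = (l_1 − l_2) / l_1 = (0.939 − 0.928) / 0.939
     = 0.011 / 0.939 = 0.011715… → 0.012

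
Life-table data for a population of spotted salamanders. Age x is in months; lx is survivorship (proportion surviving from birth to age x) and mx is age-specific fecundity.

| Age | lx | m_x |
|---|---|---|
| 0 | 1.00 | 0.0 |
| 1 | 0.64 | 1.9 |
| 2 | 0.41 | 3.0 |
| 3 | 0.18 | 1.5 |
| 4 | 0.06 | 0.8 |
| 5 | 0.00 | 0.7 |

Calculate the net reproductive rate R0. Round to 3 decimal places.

lx·mx by age: 0, 1.216, 1.23, 0.27, 0.048, 0
R0 = Σ lx·mx = 2.764 → 2.764

2.764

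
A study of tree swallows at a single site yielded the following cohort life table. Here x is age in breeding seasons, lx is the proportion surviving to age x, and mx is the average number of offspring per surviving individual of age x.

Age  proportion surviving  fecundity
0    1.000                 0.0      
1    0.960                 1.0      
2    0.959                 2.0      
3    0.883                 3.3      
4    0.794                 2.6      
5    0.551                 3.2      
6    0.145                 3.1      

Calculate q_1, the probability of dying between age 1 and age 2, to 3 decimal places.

0.001

q_1 = (l_1 − l_2) / l_1 = (0.96 − 0.959) / 0.96
     = 0.001 / 0.96 = 0.001042… → 0.001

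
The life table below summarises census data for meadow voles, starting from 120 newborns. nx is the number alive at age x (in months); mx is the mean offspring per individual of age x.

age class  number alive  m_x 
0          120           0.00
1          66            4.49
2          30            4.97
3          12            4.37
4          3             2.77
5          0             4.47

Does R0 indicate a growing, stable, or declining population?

growing

lx = nx/n0 = nx/120: 1, 0.55, 0.25, 0.1, 0.025, 0
R0 = Σ lx·mx = 0 + 2.4695 + 1.2425 + 0.437 + 0.06925 + 0 = 4.21825
R0 > 1, so the population is growing.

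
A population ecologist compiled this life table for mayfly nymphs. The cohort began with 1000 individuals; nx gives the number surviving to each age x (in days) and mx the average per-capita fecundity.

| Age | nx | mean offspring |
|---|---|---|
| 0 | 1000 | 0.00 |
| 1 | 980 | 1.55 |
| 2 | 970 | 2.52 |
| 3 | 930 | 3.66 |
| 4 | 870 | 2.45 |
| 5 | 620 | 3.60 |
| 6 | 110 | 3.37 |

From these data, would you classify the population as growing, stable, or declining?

growing

lx = nx/n0 = nx/1000: 1, 0.98, 0.97, 0.93, 0.87, 0.62, 0.11
R0 = Σ lx·mx = 0 + 1.519 + 2.4444 + 3.4038 + 2.1315 + 2.232 + 0.3707 = 12.1014
R0 > 1, so the population is growing.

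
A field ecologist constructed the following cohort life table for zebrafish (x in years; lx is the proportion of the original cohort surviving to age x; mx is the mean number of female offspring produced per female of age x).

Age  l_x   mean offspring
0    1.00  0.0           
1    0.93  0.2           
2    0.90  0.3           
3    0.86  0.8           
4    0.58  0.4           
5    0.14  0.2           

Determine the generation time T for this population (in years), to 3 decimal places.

lx·mx: 0, 0.186, 0.27, 0.688, 0.232, 0.028 → R0 = 1.404
x·lx·mx: 0, 0.186, 0.54, 2.064, 0.928, 0.14 → Σ = 3.858
T = 3.858 / 1.404 = 2.747863… → 2.748

2.748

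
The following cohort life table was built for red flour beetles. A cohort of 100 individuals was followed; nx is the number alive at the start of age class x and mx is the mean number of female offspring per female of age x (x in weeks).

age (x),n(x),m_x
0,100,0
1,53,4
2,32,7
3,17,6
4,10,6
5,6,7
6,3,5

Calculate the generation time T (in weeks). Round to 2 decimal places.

2.30

lx = nx/n0 = nx/100: 1, 0.53, 0.32, 0.17, 0.1, 0.06, 0.03
lx·mx: 0, 2.12, 2.24, 1.02, 0.6, 0.42, 0.15 → R0 = 6.55
x·lx·mx: 0, 2.12, 4.48, 3.06, 2.4, 2.1, 0.9 → Σ = 15.06
T = 15.06 / 6.55 = 2.299237… → 2.30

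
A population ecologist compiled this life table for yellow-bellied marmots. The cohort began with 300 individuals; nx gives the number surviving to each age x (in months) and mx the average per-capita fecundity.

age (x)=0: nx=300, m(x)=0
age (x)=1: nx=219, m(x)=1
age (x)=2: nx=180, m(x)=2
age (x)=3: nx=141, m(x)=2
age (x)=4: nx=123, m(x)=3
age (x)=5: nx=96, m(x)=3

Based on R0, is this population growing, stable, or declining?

lx = nx/n0 = nx/300: 1, 0.73, 0.6, 0.47, 0.41, 0.32
R0 = Σ lx·mx = 0 + 0.73 + 1.2 + 0.94 + 1.23 + 0.96 = 5.06
R0 > 1, so the population is growing.

growing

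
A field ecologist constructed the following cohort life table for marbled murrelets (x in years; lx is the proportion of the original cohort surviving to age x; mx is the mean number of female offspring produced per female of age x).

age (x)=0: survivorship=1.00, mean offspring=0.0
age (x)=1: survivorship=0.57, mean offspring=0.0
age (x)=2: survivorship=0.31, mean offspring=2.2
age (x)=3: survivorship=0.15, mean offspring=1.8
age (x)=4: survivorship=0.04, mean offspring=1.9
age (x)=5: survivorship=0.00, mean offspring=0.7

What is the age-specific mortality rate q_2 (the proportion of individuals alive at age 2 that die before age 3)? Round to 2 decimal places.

q_2 = (l_2 − l_3) / l_2 = (0.31 − 0.15) / 0.31
     = 0.16 / 0.31 = 0.516129… → 0.52

0.52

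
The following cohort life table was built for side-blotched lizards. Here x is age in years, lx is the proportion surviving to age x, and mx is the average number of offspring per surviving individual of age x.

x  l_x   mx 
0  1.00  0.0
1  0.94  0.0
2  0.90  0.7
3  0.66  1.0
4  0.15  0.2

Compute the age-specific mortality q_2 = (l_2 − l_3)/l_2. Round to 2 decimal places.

0.27

q_2 = (l_2 − l_3) / l_2 = (0.9 − 0.66) / 0.9
     = 0.24 / 0.9 = 0.266667… → 0.27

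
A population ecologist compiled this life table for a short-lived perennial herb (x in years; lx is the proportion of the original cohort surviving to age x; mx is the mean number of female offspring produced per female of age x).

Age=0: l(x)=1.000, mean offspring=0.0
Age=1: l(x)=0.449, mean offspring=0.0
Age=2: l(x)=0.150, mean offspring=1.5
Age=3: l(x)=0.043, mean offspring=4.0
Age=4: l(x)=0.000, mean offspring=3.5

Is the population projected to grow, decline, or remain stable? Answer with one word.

R0 = Σ lx·mx = 0 + 0 + 0.225 + 0.172 + 0 = 0.397
R0 < 1, so the population is declining.

declining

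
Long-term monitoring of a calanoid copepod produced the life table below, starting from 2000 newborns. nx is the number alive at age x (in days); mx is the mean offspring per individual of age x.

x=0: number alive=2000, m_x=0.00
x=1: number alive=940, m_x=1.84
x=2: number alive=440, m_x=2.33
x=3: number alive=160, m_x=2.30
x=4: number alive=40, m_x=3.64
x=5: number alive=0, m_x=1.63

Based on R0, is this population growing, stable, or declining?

growing

lx = nx/n0 = nx/2000: 1, 0.47, 0.22, 0.08, 0.02, 0
R0 = Σ lx·mx = 0 + 0.8648 + 0.5126 + 0.184 + 0.0728 + 0 = 1.6342
R0 > 1, so the population is growing.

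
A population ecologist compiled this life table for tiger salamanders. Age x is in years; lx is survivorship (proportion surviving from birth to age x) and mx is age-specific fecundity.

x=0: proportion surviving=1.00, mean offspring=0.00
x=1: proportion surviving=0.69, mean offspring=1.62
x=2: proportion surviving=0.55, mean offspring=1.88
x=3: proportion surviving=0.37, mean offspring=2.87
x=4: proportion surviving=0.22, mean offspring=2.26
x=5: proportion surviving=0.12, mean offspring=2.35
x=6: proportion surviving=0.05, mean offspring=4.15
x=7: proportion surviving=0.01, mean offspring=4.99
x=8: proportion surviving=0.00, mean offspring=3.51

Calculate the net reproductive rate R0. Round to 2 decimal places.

lx·mx by age: 0, 1.1178, 1.034, 1.0619, 0.4972, 0.282, 0.2075, 0.0499, 0
R0 = Σ lx·mx = 4.2503 → 4.25

4.25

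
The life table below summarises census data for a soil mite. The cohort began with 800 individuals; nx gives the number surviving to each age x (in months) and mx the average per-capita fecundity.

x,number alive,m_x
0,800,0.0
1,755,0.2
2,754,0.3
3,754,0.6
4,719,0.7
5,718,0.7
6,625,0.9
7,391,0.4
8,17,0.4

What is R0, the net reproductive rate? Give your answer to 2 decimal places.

lx = nx/n0 = nx/800: 1, 0.94375, 0.9425, 0.9425, 0.89875, 0.8975, 0.78125, 0.48875, 0.02125
lx·mx by age: 0, 0.18875, 0.28275, 0.5655, 0.629125, 0.62825, 0.703125, 0.1955, 0.0085
R0 = Σ lx·mx = 3.2015 → 3.20

3.20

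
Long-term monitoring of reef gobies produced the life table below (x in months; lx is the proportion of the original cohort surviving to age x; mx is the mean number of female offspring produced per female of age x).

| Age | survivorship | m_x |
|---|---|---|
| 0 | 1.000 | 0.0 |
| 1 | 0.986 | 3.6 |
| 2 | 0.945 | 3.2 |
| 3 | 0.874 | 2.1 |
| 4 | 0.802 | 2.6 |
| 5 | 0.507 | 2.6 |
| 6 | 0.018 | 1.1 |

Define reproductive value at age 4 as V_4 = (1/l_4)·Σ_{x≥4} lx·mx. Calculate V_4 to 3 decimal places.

lx·mx for x ≥ 4: 2.0852, 1.3182, 0.0198 → sum = 3.4232
V_4 = 3.4232 / l_4 = 3.4232 / 0.802 = 4.268329… → 4.268

4.268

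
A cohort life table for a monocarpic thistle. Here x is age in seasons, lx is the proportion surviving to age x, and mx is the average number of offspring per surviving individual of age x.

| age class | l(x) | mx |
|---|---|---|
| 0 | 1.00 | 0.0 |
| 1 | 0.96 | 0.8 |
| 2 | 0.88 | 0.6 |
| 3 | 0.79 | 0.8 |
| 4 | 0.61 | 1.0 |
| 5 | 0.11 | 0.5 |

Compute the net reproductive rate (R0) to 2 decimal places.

lx·mx by age: 0, 0.768, 0.528, 0.632, 0.61, 0.055
R0 = Σ lx·mx = 2.593 → 2.59

2.59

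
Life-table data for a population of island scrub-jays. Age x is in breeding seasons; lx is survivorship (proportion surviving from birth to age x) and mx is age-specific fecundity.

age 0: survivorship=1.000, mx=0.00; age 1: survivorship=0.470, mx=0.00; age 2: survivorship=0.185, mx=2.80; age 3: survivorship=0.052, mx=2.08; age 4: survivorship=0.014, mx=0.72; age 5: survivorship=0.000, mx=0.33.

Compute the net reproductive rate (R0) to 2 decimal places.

0.64

lx·mx by age: 0, 0, 0.518, 0.10816, 0.01008, 0
R0 = Σ lx·mx = 0.63624 → 0.64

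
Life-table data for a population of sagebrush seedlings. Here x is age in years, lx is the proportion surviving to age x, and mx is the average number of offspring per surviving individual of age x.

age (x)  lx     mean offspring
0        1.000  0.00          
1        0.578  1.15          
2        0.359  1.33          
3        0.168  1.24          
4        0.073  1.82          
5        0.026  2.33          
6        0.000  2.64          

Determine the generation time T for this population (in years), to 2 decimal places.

lx·mx: 0, 0.6647, 0.47747, 0.20832, 0.13286, 0.06058, 0 → R0 = 1.54393
x·lx·mx: 0, 0.6647, 0.95494, 0.62496, 0.53144, 0.3029, 0 → Σ = 3.07894
T = 3.07894 / 1.54393 = 1.994223… → 1.99

1.99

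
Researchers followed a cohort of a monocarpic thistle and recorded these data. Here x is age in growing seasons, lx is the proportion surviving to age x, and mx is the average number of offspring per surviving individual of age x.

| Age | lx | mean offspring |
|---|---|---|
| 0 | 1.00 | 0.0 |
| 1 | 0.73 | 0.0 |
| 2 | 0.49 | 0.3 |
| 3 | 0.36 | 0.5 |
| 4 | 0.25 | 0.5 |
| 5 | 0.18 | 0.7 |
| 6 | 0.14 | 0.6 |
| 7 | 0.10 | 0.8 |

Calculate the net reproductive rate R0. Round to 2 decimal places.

lx·mx by age: 0, 0, 0.147, 0.18, 0.125, 0.126, 0.084, 0.08
R0 = Σ lx·mx = 0.742 → 0.74

0.74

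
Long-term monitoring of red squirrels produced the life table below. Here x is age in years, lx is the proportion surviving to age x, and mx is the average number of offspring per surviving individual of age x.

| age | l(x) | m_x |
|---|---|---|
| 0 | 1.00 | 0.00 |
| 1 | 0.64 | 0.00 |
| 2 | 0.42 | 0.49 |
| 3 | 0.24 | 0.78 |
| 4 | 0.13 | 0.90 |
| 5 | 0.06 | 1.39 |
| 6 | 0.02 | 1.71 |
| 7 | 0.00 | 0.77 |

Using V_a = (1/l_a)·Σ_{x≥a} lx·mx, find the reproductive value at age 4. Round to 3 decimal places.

lx·mx for x ≥ 4: 0.117, 0.0834, 0.0342, 0 → sum = 0.2346
V_4 = 0.2346 / l_4 = 0.2346 / 0.13 = 1.804615… → 1.805

1.805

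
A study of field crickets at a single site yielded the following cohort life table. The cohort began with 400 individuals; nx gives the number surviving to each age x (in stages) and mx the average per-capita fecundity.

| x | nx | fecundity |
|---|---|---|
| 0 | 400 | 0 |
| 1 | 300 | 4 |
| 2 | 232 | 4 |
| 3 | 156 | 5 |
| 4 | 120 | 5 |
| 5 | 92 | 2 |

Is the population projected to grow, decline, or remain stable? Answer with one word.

growing

lx = nx/n0 = nx/400: 1, 0.75, 0.58, 0.39, 0.3, 0.23
R0 = Σ lx·mx = 0 + 3 + 2.32 + 1.95 + 1.5 + 0.46 = 9.23
R0 > 1, so the population is growing.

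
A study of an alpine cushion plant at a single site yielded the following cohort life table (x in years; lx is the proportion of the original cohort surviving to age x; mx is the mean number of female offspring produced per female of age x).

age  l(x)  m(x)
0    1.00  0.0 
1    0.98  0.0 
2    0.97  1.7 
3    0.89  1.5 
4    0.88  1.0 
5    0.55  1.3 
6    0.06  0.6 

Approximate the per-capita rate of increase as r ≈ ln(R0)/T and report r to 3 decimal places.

R0 = Σ lx·mx = 0 + 0 + 1.649 + 1.335 + 0.88 + 0.715 + 0.036 = 4.615
Σ x·lx·mx = 14.614; T = 14.614/4.615 = 3.16663…
r ≈ ln(R0)/T = ln(4.615)/3.16663… = 0.48295… → 0.483

0.483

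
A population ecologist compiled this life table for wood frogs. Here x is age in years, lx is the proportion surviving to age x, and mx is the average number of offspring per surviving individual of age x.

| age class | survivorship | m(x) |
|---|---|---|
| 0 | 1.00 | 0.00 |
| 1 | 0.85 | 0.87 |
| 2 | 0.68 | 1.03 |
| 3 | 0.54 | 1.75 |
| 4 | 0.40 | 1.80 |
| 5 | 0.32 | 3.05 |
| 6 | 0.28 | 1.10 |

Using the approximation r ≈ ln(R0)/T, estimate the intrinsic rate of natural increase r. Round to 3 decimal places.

0.445

R0 = Σ lx·mx = 0 + 0.7395 + 0.7004 + 0.945 + 0.72 + 0.976 + 0.308 = 4.3889
Σ x·lx·mx = 14.5833; T = 14.5833/4.3889 = 3.32277…
r ≈ ln(R0)/T = ln(4.3889)/3.32277… = 0.44513… → 0.445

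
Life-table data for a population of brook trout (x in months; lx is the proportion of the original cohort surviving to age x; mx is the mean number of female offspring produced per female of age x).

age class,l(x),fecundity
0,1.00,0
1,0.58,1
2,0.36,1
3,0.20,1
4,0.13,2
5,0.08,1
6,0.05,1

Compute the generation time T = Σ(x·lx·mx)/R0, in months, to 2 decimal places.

2.38

lx·mx: 0, 0.58, 0.36, 0.2, 0.26, 0.08, 0.05 → R0 = 1.53
x·lx·mx: 0, 0.58, 0.72, 0.6, 1.04, 0.4, 0.3 → Σ = 3.64
T = 3.64 / 1.53 = 2.379085… → 2.38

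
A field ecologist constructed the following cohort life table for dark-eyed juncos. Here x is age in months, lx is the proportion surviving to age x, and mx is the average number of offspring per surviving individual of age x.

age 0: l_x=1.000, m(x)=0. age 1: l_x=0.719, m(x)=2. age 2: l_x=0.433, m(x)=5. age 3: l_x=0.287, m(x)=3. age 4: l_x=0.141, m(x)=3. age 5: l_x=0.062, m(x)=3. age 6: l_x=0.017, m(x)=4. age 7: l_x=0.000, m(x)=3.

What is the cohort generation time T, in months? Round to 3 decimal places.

2.214

lx·mx: 0, 1.438, 2.165, 0.861, 0.423, 0.186, 0.068, 0 → R0 = 5.141
x·lx·mx: 0, 1.438, 4.33, 2.583, 1.692, 0.93, 0.408, 0 → Σ = 11.381
T = 11.381 / 5.141 = 2.213772… → 2.214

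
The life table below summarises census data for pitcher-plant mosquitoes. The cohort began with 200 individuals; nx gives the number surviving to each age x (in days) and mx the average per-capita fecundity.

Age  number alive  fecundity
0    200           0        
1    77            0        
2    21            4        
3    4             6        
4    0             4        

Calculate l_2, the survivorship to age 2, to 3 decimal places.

0.105

l_2 = n_2/n_0 = 21/200 = 0.105 → 0.105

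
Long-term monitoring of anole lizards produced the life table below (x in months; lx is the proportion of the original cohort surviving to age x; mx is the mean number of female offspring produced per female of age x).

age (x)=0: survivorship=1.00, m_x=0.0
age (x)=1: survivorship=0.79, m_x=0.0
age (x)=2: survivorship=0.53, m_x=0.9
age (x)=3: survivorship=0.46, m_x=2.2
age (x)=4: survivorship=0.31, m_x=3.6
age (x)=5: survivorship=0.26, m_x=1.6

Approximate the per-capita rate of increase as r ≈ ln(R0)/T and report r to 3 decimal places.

R0 = Σ lx·mx = 0 + 0 + 0.477 + 1.012 + 1.116 + 0.416 = 3.021
Σ x·lx·mx = 10.534; T = 10.534/3.021 = 3.48692…
r ≈ ln(R0)/T = ln(3.021)/3.48692… = 0.31707… → 0.317

0.317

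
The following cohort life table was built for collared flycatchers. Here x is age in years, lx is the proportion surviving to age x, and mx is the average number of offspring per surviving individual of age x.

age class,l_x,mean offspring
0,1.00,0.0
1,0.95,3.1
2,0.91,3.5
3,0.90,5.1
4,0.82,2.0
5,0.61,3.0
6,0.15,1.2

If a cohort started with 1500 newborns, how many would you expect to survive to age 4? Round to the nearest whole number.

Expected survivors = N0 · l_4 = 1500 × 0.82 = 1230 → 1230

1230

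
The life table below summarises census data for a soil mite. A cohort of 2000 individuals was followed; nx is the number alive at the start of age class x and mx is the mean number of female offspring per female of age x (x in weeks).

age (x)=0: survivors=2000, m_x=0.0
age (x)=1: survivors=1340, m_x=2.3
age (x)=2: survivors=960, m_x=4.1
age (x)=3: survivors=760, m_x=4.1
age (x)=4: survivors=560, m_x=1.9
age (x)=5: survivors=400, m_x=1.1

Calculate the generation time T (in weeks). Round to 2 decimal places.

lx = nx/n0 = nx/2000: 1, 0.67, 0.48, 0.38, 0.28, 0.2
lx·mx: 0, 1.541, 1.968, 1.558, 0.532, 0.22 → R0 = 5.819
x·lx·mx: 0, 1.541, 3.936, 4.674, 2.128, 1.1 → Σ = 13.379
T = 13.379 / 5.819 = 2.299192… → 2.30

2.30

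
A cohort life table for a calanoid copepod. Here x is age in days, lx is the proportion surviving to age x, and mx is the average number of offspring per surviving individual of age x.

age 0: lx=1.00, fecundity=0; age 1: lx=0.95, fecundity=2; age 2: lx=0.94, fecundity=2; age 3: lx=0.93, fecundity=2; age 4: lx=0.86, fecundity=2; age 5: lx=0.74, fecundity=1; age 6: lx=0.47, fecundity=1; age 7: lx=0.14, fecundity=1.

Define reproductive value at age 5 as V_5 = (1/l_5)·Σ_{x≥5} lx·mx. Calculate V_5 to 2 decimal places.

lx·mx for x ≥ 5: 0.74, 0.47, 0.14 → sum = 1.35
V_5 = 1.35 / l_5 = 1.35 / 0.74 = 1.824324… → 1.82

1.82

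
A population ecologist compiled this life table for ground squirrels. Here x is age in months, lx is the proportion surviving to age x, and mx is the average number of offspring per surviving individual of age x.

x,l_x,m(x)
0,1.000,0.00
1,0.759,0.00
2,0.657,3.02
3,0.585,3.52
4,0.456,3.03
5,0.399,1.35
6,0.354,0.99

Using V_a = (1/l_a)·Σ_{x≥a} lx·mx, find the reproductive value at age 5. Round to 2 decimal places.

2.23

lx·mx for x ≥ 5: 0.53865, 0.35046 → sum = 0.88911
V_5 = 0.88911 / l_5 = 0.88911 / 0.399 = 2.228346… → 2.23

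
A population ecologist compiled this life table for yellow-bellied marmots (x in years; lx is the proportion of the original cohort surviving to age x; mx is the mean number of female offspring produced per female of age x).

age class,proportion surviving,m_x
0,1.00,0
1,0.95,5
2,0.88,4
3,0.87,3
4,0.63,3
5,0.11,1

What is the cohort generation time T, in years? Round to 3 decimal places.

2.153

lx·mx: 0, 4.75, 3.52, 2.61, 1.89, 0.11 → R0 = 12.88
x·lx·mx: 0, 4.75, 7.04, 7.83, 7.56, 0.55 → Σ = 27.73
T = 27.73 / 12.88 = 2.15295… → 2.153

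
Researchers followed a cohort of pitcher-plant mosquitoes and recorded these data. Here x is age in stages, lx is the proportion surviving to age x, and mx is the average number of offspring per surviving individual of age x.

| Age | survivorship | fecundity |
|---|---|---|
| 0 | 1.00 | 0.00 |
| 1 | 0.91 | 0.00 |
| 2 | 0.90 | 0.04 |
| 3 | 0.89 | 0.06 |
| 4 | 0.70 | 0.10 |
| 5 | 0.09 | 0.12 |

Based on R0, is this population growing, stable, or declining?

R0 = Σ lx·mx = 0 + 0 + 0.036 + 0.0534 + 0.07 + 0.0108 = 0.1702
R0 < 1, so the population is declining.

declining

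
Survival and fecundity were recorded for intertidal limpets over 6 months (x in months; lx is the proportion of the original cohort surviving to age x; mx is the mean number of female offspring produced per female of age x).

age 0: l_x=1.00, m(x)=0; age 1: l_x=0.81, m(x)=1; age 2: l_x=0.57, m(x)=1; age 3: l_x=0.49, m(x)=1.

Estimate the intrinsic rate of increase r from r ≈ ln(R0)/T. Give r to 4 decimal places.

0.3423

R0 = Σ lx·mx = 0 + 0.81 + 0.57 + 0.49 = 1.87
Σ x·lx·mx = 3.42; T = 3.42/1.87 = 1.82888…
r ≈ ln(R0)/T = ln(1.87)/1.82888… = 0.342253… → 0.3423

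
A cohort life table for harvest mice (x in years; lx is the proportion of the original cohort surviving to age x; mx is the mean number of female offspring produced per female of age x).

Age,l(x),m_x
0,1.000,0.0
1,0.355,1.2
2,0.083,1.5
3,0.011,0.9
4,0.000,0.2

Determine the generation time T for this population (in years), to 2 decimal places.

1.26

lx·mx: 0, 0.426, 0.1245, 0.0099, 0 → R0 = 0.5604
x·lx·mx: 0, 0.426, 0.249, 0.0297, 0 → Σ = 0.7047
T = 0.7047 / 0.5604 = 1.257495… → 1.26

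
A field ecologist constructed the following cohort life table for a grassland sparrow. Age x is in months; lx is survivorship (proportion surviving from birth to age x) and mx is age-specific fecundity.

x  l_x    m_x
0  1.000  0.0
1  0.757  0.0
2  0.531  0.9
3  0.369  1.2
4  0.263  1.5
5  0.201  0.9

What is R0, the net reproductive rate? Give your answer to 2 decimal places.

lx·mx by age: 0, 0, 0.4779, 0.4428, 0.3945, 0.1809
R0 = Σ lx·mx = 1.4961 → 1.50

1.50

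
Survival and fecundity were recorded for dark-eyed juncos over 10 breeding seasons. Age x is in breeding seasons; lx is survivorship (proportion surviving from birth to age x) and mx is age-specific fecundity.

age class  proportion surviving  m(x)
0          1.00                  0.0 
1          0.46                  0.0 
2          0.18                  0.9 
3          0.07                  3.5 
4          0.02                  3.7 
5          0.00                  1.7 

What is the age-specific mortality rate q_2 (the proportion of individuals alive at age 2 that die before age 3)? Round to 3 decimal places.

0.611

q_2 = (l_2 − l_3) / l_2 = (0.18 − 0.07) / 0.18
     = 0.11 / 0.18 = 0.611111… → 0.611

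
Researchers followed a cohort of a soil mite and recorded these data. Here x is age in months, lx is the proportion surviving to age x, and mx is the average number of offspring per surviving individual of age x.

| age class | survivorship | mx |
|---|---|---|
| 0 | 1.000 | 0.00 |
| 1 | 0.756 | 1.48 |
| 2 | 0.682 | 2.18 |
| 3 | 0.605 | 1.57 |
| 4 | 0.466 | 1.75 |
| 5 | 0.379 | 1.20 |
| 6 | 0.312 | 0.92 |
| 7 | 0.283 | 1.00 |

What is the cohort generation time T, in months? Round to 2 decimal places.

3.00

lx·mx: 0, 1.11888, 1.48676, 0.94985, 0.8155, 0.4548, 0.28704, 0.283 → R0 = 5.39583
x·lx·mx: 0, 1.11888, 2.97352, 2.84955, 3.262, 2.274, 1.72224, 1.981 → Σ = 16.18119
T = 16.18119 / 5.39583 = 2.998832… → 3.00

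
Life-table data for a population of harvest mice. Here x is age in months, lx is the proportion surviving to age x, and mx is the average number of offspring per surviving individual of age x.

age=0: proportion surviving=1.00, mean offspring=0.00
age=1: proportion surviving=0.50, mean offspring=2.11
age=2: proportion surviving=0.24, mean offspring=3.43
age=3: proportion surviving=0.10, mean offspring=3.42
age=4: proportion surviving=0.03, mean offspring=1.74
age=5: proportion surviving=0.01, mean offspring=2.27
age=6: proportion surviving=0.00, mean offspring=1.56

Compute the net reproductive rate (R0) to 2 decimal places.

2.30

lx·mx by age: 0, 1.055, 0.8232, 0.342, 0.0522, 0.0227, 0
R0 = Σ lx·mx = 2.2951 → 2.30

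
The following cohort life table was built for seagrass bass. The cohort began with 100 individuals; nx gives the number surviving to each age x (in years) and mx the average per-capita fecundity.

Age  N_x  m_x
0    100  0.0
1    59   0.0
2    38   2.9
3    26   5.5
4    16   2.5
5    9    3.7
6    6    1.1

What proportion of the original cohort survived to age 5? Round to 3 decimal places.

l_5 = n_5/n_0 = 9/100 = 0.09 → 0.090

0.090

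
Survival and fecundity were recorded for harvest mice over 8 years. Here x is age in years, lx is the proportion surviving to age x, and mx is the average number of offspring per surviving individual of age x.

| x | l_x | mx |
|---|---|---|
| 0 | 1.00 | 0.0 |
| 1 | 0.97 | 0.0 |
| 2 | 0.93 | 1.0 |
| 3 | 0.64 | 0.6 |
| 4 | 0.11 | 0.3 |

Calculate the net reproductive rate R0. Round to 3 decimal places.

lx·mx by age: 0, 0, 0.93, 0.384, 0.033
R0 = Σ lx·mx = 1.347 → 1.347

1.347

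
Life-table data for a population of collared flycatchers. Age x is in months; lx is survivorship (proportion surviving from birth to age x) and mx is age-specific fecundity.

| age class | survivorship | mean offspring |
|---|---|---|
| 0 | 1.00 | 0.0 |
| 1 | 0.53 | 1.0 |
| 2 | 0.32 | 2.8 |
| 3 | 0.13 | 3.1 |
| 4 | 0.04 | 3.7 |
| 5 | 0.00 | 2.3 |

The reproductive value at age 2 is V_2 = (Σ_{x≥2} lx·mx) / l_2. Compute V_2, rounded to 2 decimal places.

lx·mx for x ≥ 2: 0.896, 0.403, 0.148, 0 → sum = 1.447
V_2 = 1.447 / l_2 = 1.447 / 0.32 = 4.521875 → 4.52

4.52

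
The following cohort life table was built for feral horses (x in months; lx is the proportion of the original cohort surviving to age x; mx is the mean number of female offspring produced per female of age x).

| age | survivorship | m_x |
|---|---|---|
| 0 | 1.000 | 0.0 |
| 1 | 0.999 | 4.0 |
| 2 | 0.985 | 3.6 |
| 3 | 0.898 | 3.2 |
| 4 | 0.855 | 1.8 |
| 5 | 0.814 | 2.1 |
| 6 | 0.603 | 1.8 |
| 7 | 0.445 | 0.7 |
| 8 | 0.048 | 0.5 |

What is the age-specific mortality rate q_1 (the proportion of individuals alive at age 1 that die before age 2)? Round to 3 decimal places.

0.014

q_1 = (l_1 − l_2) / l_1 = (0.999 − 0.985) / 0.999
     = 0.014 / 0.999 = 0.014014… → 0.014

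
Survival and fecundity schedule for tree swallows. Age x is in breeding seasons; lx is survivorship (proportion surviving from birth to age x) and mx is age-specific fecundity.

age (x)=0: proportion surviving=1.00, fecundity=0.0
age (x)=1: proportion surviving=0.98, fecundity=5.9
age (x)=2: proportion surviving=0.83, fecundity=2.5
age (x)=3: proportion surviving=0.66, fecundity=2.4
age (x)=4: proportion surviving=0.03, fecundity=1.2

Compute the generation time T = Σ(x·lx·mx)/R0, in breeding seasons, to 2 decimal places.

1.56

lx·mx: 0, 5.782, 2.075, 1.584, 0.036 → R0 = 9.477
x·lx·mx: 0, 5.782, 4.15, 4.752, 0.144 → Σ = 14.828
T = 14.828 / 9.477 = 1.56463… → 1.56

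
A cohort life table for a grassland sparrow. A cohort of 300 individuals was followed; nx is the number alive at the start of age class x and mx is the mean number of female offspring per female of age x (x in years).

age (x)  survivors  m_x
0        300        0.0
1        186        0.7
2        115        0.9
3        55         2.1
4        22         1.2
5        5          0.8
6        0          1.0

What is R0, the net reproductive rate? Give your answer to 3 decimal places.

lx = nx/n0 = nx/300: 1, 0.62, 0.38333…, 0.18333…, 0.07333…, 0.01667…, 0
lx·mx by age: 0, 0.434, 0.345…, 0.385…, 0.088…, 0.013333…, 0
R0 = Σ lx·mx = 1.265333… → 1.265

1.265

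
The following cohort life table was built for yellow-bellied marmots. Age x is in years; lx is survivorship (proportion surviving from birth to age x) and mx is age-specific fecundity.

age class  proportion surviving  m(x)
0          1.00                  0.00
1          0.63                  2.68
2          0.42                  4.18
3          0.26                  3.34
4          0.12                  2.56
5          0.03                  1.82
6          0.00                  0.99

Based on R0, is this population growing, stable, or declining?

R0 = Σ lx·mx = 0 + 1.6884 + 1.7556 + 0.8684 + 0.3072 + 0.0546 + 0 = 4.6742
R0 > 1, so the population is growing.

growing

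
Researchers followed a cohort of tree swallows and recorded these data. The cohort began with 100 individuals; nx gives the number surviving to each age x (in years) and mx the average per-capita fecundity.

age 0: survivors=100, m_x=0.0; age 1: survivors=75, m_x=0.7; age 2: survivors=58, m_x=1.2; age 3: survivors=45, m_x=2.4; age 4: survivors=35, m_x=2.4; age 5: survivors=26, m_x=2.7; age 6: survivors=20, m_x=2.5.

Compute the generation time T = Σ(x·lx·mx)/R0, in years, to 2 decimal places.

lx = nx/n0 = nx/100: 1, 0.75, 0.58, 0.45, 0.35, 0.26, 0.2
lx·mx: 0, 0.525, 0.696, 1.08, 0.84, 0.702, 0.5 → R0 = 4.343
x·lx·mx: 0, 0.525, 1.392, 3.24, 3.36, 3.51, 3 → Σ = 15.027
T = 15.027 / 4.343 = 3.460051… → 3.46

3.46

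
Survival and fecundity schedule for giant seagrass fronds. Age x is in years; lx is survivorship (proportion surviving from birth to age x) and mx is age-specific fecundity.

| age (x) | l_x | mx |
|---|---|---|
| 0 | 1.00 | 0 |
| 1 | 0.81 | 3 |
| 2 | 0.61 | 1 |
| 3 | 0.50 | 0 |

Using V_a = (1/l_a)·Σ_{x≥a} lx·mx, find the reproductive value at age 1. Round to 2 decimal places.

3.75

lx·mx for x ≥ 1: 2.43, 0.61, 0 → sum = 3.04
V_1 = 3.04 / l_1 = 3.04 / 0.81 = 3.753086… → 3.75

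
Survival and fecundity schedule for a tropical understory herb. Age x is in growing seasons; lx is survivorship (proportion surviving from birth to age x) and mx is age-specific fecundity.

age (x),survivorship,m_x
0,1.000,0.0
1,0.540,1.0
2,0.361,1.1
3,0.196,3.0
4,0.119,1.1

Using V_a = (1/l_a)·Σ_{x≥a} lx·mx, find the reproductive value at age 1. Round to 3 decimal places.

3.067

lx·mx for x ≥ 1: 0.54, 0.3971, 0.588, 0.1309 → sum = 1.656
V_1 = 1.656 / l_1 = 1.656 / 0.54 = 3.066667… → 3.067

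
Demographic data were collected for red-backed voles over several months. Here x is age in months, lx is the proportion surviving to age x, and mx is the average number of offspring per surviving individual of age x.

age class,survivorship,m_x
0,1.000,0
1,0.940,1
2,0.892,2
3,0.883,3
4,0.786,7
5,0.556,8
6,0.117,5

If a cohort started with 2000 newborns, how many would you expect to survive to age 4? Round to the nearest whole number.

1572

Expected survivors = N0 · l_4 = 2000 × 0.786 = 1572 → 1572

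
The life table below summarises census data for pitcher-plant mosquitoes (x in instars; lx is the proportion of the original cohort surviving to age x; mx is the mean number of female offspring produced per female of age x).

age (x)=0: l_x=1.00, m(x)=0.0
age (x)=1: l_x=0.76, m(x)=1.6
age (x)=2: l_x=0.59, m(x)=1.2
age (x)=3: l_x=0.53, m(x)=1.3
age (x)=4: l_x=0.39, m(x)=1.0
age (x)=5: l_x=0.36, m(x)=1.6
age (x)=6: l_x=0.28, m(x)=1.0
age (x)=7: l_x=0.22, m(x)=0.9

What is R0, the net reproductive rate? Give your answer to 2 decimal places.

4.06

lx·mx by age: 0, 1.216, 0.708, 0.689, 0.39, 0.576, 0.28, 0.198
R0 = Σ lx·mx = 4.057 → 4.06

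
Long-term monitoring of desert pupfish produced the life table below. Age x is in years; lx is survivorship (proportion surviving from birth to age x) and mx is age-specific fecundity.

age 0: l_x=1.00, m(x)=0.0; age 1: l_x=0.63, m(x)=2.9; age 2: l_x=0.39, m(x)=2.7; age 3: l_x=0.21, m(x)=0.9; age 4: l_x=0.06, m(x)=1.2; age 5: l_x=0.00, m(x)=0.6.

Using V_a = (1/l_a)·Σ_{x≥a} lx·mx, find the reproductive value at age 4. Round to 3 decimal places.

1.200

lx·mx for x ≥ 4: 0.072, 0 → sum = 0.072
V_4 = 0.072 / l_4 = 0.072 / 0.06 = 1.2 → 1.200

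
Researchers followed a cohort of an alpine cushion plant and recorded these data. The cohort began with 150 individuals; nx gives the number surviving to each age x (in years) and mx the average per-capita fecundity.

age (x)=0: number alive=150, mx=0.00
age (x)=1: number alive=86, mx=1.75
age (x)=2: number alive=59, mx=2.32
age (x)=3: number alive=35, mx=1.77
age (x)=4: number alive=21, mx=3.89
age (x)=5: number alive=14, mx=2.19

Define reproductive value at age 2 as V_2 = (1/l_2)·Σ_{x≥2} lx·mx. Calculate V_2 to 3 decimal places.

lx = nx/n0 = nx/150: 1, 0.57333…, 0.39333…, 0.23333…, 0.14, 0.09333…
lx·mx for x ≥ 2: 0.912533…, 0.413…, 0.5446, 0.2044… → sum = 2.074533…
V_2 = 2.074533… / l_2 = 2.074533… / 0.393333… = 5.274237… → 5.274

5.274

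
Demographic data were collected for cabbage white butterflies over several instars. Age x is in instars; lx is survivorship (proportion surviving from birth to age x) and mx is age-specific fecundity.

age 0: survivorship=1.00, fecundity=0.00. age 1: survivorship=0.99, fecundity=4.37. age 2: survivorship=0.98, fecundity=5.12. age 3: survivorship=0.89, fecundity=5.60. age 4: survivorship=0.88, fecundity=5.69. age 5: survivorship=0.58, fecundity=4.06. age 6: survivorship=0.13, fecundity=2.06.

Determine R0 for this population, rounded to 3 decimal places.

21.958

lx·mx by age: 0, 4.3263, 5.0176, 4.984, 5.0072, 2.3548, 0.2678
R0 = Σ lx·mx = 21.9577 → 21.958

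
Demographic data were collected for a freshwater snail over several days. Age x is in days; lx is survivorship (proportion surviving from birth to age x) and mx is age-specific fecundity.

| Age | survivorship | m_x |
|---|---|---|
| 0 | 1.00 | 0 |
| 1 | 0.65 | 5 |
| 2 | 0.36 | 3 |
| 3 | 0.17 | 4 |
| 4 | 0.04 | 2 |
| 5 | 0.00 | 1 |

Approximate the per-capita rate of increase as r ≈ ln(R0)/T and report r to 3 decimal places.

1.066

R0 = Σ lx·mx = 0 + 3.25 + 1.08 + 0.68 + 0.08 + 0 = 5.09
Σ x·lx·mx = 7.77; T = 7.77/5.09 = 1.52652…
r ≈ ln(R0)/T = ln(5.09)/1.52652… = 1.066… → 1.066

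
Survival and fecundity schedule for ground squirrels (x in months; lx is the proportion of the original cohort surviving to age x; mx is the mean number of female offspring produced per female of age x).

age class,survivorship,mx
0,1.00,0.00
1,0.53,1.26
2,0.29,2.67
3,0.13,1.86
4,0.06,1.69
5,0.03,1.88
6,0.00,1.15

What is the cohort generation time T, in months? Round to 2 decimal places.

1.97

lx·mx: 0, 0.6678, 0.7743, 0.2418, 0.1014, 0.0564, 0 → R0 = 1.8417
x·lx·mx: 0, 0.6678, 1.5486, 0.7254, 0.4056, 0.282, 0 → Σ = 3.6294
T = 3.6294 / 1.8417 = 1.970679… → 1.97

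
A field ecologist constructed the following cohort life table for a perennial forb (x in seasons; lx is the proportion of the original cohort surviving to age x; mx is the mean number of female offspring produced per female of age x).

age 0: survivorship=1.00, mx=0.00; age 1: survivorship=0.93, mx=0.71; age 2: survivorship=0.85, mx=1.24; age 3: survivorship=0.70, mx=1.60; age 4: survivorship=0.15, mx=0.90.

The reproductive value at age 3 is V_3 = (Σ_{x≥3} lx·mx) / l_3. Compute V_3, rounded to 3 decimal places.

lx·mx for x ≥ 3: 1.12, 0.135 → sum = 1.255
V_3 = 1.255 / l_3 = 1.255 / 0.7 = 1.792857… → 1.793

1.793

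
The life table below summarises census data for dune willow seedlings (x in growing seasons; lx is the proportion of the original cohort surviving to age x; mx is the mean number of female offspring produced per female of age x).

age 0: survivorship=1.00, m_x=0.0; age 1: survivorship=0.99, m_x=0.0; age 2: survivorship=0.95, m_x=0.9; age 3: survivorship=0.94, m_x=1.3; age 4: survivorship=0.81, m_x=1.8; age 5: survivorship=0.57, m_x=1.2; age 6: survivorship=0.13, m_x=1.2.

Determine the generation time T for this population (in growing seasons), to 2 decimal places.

lx·mx: 0, 0, 0.855, 1.222, 1.458, 0.684, 0.156 → R0 = 4.375
x·lx·mx: 0, 0, 1.71, 3.666, 5.832, 3.42, 0.936 → Σ = 15.564
T = 15.564 / 4.375 = 3.557486… → 3.56

3.56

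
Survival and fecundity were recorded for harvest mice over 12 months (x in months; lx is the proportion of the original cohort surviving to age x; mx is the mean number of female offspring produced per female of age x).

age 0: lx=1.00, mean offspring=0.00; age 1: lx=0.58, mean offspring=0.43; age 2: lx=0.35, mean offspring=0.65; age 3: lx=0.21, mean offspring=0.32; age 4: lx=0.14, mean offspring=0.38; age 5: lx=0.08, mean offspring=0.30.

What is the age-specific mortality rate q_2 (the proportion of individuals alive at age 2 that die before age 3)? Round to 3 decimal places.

q_2 = (l_2 − l_3) / l_2 = (0.35 − 0.21) / 0.35
     = 0.14 / 0.35 = 0.4 → 0.400

0.400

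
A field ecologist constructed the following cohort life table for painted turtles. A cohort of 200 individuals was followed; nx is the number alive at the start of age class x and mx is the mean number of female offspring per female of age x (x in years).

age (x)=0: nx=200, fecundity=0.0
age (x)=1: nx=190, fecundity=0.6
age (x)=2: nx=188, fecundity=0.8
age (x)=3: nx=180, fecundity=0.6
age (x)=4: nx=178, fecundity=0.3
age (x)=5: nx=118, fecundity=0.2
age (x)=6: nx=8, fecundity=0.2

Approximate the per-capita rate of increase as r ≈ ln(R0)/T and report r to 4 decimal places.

0.3396

lx = nx/n0 = nx/200: 1, 0.95, 0.94, 0.9, 0.89, 0.59, 0.04
R0 = Σ lx·mx = 0 + 0.57 + 0.752 + 0.54 + 0.267 + 0.118 + 0.008 = 2.255
Σ x·lx·mx = 5.4; T = 5.4/2.255 = 2.39468…
r ≈ ln(R0)/T = ln(2.255)/2.39468… = 0.339565… → 0.3396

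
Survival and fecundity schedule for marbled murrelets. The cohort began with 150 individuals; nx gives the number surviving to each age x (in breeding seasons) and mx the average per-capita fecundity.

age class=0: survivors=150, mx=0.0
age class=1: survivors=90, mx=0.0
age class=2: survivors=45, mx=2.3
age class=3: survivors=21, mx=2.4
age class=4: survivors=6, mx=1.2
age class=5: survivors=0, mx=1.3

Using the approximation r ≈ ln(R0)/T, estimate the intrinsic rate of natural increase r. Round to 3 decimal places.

lx = nx/n0 = nx/150: 1, 0.6, 0.3, 0.14, 0.04, 0
R0 = Σ lx·mx = 0 + 0 + 0.69 + 0.336 + 0.048 + 0 = 1.074
Σ x·lx·mx = 2.58; T = 2.58/1.074 = 2.40223…
r ≈ ln(R0)/T = ln(1.074)/2.40223… = 0.02972… → 0.030

0.030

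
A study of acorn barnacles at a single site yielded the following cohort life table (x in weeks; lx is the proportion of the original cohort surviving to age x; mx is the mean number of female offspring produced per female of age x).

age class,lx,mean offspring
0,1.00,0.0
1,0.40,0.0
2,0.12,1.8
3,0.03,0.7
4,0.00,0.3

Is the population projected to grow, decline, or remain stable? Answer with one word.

declining

R0 = Σ lx·mx = 0 + 0 + 0.216 + 0.021 + 0 = 0.237
R0 < 1, so the population is declining.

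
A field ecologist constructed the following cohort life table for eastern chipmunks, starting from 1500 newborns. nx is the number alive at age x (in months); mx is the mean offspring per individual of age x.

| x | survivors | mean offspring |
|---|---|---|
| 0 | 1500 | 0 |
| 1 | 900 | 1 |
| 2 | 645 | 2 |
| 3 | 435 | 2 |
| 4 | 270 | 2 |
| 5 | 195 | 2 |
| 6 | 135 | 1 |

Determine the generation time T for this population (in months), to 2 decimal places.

lx = nx/n0 = nx/1500: 1, 0.6, 0.43, 0.29, 0.18, 0.13, 0.09
lx·mx: 0, 0.6, 0.86, 0.58, 0.36, 0.26, 0.09 → R0 = 2.75
x·lx·mx: 0, 0.6, 1.72, 1.74, 1.44, 1.3, 0.54 → Σ = 7.34
T = 7.34 / 2.75 = 2.669091… → 2.67

2.67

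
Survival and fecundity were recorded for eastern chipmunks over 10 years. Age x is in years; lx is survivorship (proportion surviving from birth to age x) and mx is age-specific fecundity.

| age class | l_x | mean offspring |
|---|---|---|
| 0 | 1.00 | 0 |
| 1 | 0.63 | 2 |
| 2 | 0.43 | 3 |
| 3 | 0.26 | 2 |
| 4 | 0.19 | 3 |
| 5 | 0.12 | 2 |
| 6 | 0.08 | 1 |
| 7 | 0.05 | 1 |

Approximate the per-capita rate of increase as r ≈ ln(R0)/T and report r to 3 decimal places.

0.574

R0 = Σ lx·mx = 0 + 1.26 + 1.29 + 0.52 + 0.57 + 0.24 + 0.08 + 0.05 = 4.01
Σ x·lx·mx = 9.71; T = 9.71/4.01 = 2.42145…
r ≈ ln(R0)/T = ln(4.01)/2.42145… = 0.57354… → 0.574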